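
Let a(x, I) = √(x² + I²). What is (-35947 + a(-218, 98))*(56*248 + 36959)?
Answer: -1827797109 + 101694*√14282 ≈ -1.8156e+9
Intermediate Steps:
a(x, I) = √(I² + x²)
(-35947 + a(-218, 98))*(56*248 + 36959) = (-35947 + √(98² + (-218)²))*(56*248 + 36959) = (-35947 + √(9604 + 47524))*(13888 + 36959) = (-35947 + √57128)*50847 = (-35947 + 2*√14282)*50847 = -1827797109 + 101694*√14282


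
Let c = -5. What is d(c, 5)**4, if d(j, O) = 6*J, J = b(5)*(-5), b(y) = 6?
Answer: 1049760000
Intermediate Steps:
J = -30 (J = 6*(-5) = -30)
d(j, O) = -180 (d(j, O) = 6*(-30) = -180)
d(c, 5)**4 = (-180)**4 = 1049760000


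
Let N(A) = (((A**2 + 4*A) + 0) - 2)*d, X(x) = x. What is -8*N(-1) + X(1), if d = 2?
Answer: 81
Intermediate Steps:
N(A) = -4 + 2*A**2 + 8*A (N(A) = (((A**2 + 4*A) + 0) - 2)*2 = ((A**2 + 4*A) - 2)*2 = (-2 + A**2 + 4*A)*2 = -4 + 2*A**2 + 8*A)
-8*N(-1) + X(1) = -8*(-4 + 2*(-1)**2 + 8*(-1)) + 1 = -8*(-4 + 2*1 - 8) + 1 = -8*(-4 + 2 - 8) + 1 = -8*(-10) + 1 = 80 + 1 = 81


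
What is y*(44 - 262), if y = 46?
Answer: -10028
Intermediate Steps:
y*(44 - 262) = 46*(44 - 262) = 46*(-218) = -10028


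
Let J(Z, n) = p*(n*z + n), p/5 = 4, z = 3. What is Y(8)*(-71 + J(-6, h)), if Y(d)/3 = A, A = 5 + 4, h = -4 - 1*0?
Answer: -10557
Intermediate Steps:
p = 20 (p = 5*4 = 20)
h = -4 (h = -4 + 0 = -4)
J(Z, n) = 80*n (J(Z, n) = 20*(n*3 + n) = 20*(3*n + n) = 20*(4*n) = 80*n)
A = 9
Y(d) = 27 (Y(d) = 3*9 = 27)
Y(8)*(-71 + J(-6, h)) = 27*(-71 + 80*(-4)) = 27*(-71 - 320) = 27*(-391) = -10557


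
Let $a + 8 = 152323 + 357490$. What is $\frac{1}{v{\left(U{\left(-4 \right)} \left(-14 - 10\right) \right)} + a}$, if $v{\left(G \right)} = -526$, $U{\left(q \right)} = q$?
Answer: $\frac{1}{509279} \approx 1.9636 \cdot 10^{-6}$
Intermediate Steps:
$a = 509805$ ($a = -8 + \left(152323 + 357490\right) = -8 + 509813 = 509805$)
$\frac{1}{v{\left(U{\left(-4 \right)} \left(-14 - 10\right) \right)} + a} = \frac{1}{-526 + 509805} = \frac{1}{509279}$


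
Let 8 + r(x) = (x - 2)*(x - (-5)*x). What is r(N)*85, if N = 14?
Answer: 85000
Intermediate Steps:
r(x) = -8 + 6*x*(-2 + x) (r(x) = -8 + (x - 2)*(x - (-5)*x) = -8 + (-2 + x)*(x + 5*x) = -8 + (-2 + x)*(6*x) = -8 + 6*x*(-2 + x))
r(N)*85 = (-8 - 12*14 + 6*14²)*85 = (-8 - 168 + 6*196)*85 = (-8 - 168 + 1176)*85 = 1000*85 = 85000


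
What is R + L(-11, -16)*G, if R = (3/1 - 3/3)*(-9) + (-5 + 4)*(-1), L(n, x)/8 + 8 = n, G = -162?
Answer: 24607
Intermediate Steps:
L(n, x) = -64 + 8*n
R = -17 (R = (3*1 - 3*⅓)*(-9) - 1*(-1) = (3 - 1)*(-9) + 1 = 2*(-9) + 1 = -18 + 1 = -17)
R + L(-11, -16)*G = -17 + (-64 + 8*(-11))*(-162) = -17 + (-64 - 88)*(-162) = -17 - 152*(-162) = -17 + 24624 = 24607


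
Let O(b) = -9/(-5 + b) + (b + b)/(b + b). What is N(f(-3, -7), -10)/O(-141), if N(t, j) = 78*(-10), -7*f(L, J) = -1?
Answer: -22776/31 ≈ -734.71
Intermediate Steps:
f(L, J) = 1/7 (f(L, J) = -1/7*(-1) = 1/7)
N(t, j) = -780
O(b) = 1 - 9/(-5 + b) (O(b) = -9/(-5 + b) + (2*b)/((2*b)) = -9/(-5 + b) + (2*b)*(1/(2*b)) = -9/(-5 + b) + 1 = 1 - 9/(-5 + b))
N(f(-3, -7), -10)/O(-141) = -780*(-5 - 141)/(-14 - 141) = -780/(-155/(-146)) = -780/((-1/146*(-155))) = -780/155/146 = -780*146/155 = -22776/31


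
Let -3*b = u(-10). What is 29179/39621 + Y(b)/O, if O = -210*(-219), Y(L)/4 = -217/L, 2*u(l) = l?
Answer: 52432841/72308325 ≈ 0.72513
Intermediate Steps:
u(l) = l/2
b = 5/3 (b = -(-10)/6 = -1/3*(-5) = 5/3 ≈ 1.6667)
Y(L) = -868/L (Y(L) = 4*(-217/L) = -868/L)
O = 45990
29179/39621 + Y(b)/O = 29179/39621 - 868/5/3/45990 = 29179*(1/39621) - 868*3/5*(1/45990) = 29179/39621 - 2604/5*1/45990 = 29179/39621 - 62/5475 = 52432841/72308325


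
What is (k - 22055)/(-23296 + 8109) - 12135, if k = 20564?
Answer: -184292754/15187 ≈ -12135.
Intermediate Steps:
(k - 22055)/(-23296 + 8109) - 12135 = (20564 - 22055)/(-23296 + 8109) - 12135 = -1491/(-15187) - 12135 = -1491*(-1/15187) - 12135 = 1491/15187 - 12135 = -184292754/15187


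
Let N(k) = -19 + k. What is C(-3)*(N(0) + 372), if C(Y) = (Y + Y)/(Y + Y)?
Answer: 353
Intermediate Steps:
C(Y) = 1 (C(Y) = (2*Y)/((2*Y)) = (2*Y)*(1/(2*Y)) = 1)
C(-3)*(N(0) + 372) = 1*((-19 + 0) + 372) = 1*(-19 + 372) = 1*353 = 353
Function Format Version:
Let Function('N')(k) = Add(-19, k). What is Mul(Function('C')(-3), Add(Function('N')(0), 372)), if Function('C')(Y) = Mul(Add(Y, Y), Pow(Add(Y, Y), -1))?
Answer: 353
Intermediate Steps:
Function('C')(Y) = 1 (Function('C')(Y) = Mul(Mul(2, Y), Pow(Mul(2, Y), -1)) = Mul(Mul(2, Y), Mul(Rational(1, 2), Pow(Y, -1))) = 1)
Mul(Function('C')(-3), Add(Function('N')(0), 372)) = Mul(1, Add(Add(-19, 0), 372)) = Mul(1, Add(-19, 372)) = Mul(1, 353) = 353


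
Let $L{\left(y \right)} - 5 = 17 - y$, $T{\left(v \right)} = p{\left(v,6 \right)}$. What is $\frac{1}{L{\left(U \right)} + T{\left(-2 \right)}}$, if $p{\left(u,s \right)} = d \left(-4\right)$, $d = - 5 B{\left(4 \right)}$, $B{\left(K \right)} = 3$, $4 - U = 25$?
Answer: $\frac{1}{103} \approx 0.0097087$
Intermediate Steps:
$U = -21$ ($U = 4 - 25 = -21$)
$d = -15$ ($d = \left(-5\right) 3 = -15$)
$p{\left(u,s \right)} = 60$ ($p{\left(u,s \right)} = \left(-15\right) \left(-4\right) = 60$)
$T{\left(v \right)} = 60$
$L{\left(y \right)} = 22 - y$ ($L{\left(y \right)} = 5 - \left(-17 + y\right) = 22 - y$)
$\frac{1}{L{\left(U \right)} + T{\left(-2 \right)}} = \frac{1}{\left(22 - -21\right) + 60} = \frac{1}{\left(22 + 21\right) + 60} = \frac{1}{43 + 60} = \frac{1}{103}$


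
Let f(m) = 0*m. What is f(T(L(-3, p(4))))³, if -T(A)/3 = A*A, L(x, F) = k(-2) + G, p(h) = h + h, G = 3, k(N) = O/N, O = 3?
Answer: 0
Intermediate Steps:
k(N) = 3/N
p(h) = 2*h
L(x, F) = 3/2 (L(x, F) = 3/(-2) + 3 = 3*(-½) + 3 = -3/2 + 3 = 3/2)
T(A) = -3*A² (T(A) = -3*A*A = -3*A²)
f(m) = 0
f(T(L(-3, p(4))))³ = 0³ = 0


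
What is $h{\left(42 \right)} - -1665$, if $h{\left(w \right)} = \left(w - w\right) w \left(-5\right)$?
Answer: $1665$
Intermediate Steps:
$h{\left(w \right)} = 0$ ($h{\left(w \right)} = 0 w \left(-5\right) = 0 \left(-5\right) = 0$)
$h{\left(42 \right)} - -1665 = 0 - -1665 = 0 + 1665 = 1665$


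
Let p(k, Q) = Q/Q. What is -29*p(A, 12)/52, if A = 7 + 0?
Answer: -29/52 ≈ -0.55769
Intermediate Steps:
A = 7
p(k, Q) = 1
-29*p(A, 12)/52 = -29/52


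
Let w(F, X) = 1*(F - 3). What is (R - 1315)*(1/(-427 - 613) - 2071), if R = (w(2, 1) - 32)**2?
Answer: 243384033/520 ≈ 4.6805e+5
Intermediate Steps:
w(F, X) = -3 + F (w(F, X) = 1*(-3 + F) = -3 + F)
R = 1089 (R = ((-3 + 2) - 32)**2 = (-1 - 32)**2 = (-33)**2 = 1089)
(R - 1315)*(1/(-427 - 613) - 2071) = (1089 - 1315)*(1/(-427 - 613) - 2071) = -226*(1/(-1040) - 2071) = -226*(-1/1040 - 2071) = -226*(-2153841/1040) = 243384033/520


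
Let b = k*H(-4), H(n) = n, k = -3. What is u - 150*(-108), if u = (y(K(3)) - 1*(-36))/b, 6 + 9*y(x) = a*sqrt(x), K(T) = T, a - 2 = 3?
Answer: 291653/18 + 5*sqrt(3)/108 ≈ 16203.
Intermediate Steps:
a = 5 (a = 2 + 3 = 5)
y(x) = -2/3 + 5*sqrt(x)/9 (y(x) = -2/3 + (5*sqrt(x))/9 = -2/3 + 5*sqrt(x)/9)
b = 12 (b = -3*(-4) = 12)
u = 53/18 + 5*sqrt(3)/108 (u = ((-2/3 + 5*sqrt(3)/9) - 1*(-36))/12 = ((-2/3 + 5*sqrt(3)/9) + 36)*(1/12) = (106/3 + 5*sqrt(3)/9)*(1/12) = 53/18 + 5*sqrt(3)/108 ≈ 3.0246)
u - 150*(-108) = (53/18 + 5*sqrt(3)/108) - 150*(-108) = (53/18 + 5*sqrt(3)/108) + 16200 = 291653/18 + 5*sqrt(3)/108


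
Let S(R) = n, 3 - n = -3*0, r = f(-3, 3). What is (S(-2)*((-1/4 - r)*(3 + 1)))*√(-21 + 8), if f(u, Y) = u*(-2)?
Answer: -75*I*√13 ≈ -270.42*I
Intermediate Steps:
f(u, Y) = -2*u
r = 6 (r = -2*(-3) = 6)
n = 3 (n = 3 - (-3)*0 = 3 - 1*0 = 3 + 0 = 3)
S(R) = 3
(S(-2)*((-1/4 - r)*(3 + 1)))*√(-21 + 8) = (3*((-1/4 - 1*6)*(3 + 1)))*√(-21 + 8) = (3*((-1*¼ - 6)*4))*√(-13) = (3*((-¼ - 6)*4))*(I*√13) = (3*(-25/4*4))*(I*√13) = (3*(-25))*(I*√13) = -75*I*√13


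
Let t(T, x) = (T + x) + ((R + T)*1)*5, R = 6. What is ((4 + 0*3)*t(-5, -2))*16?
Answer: -128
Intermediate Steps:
t(T, x) = 30 + x + 6*T (t(T, x) = (T + x) + ((6 + T)*1)*5 = (T + x) + (6 + T)*5 = (T + x) + (30 + 5*T) = 30 + x + 6*T)
((4 + 0*3)*t(-5, -2))*16 = ((4 + 0*3)*(30 - 2 + 6*(-5)))*16 = ((4 + 0)*(30 - 2 - 30))*16 = (4*(-2))*16 = -8*16 = -128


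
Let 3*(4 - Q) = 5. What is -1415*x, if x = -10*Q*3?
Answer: 99050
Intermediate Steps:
Q = 7/3 (Q = 4 - 1/3*5 = 4 - 5/3 = 7/3 ≈ 2.3333)
x = -70 (x = -70*3/3 = -10*7 = -70)
-1415*x = -1415*(-70) = 99050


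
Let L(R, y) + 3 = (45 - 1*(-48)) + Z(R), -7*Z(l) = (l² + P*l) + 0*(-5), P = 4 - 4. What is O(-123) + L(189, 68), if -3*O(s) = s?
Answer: -4972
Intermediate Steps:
O(s) = -s/3
P = 0
Z(l) = -l²/7 (Z(l) = -((l² + 0*l) + 0*(-5))/7 = -((l² + 0) + 0)/7 = -(l² + 0)/7 = -l²/7)
L(R, y) = 90 - R²/7 (L(R, y) = -3 + ((45 - 1*(-48)) - R²/7) = -3 + ((45 + 48) - R²/7) = -3 + (93 - R²/7) = 90 - R²/7)
O(-123) + L(189, 68) = -⅓*(-123) + (90 - ⅐*189²) = 41 + (90 - ⅐*35721) = 41 + (90 - 5103) = 41 - 5013 = -4972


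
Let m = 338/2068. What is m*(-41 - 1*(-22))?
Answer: -3211/1034 ≈ -3.1054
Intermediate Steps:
m = 169/1034 (m = 338*(1/2068) = 169/1034 ≈ 0.16344)
m*(-41 - 1*(-22)) = 169*(-41 - 1*(-22))/1034 = 169*(-41 + 22)/1034 = (169/1034)*(-19) = -3211/1034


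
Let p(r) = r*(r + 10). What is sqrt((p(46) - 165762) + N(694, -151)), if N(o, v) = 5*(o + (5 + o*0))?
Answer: 7*I*sqrt(3259) ≈ 399.61*I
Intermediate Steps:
N(o, v) = 25 + 5*o (N(o, v) = 5*(o + (5 + 0)) = 5*(o + 5) = 5*(5 + o) = 25 + 5*o)
p(r) = r*(10 + r)
sqrt((p(46) - 165762) + N(694, -151)) = sqrt((46*(10 + 46) - 165762) + (25 + 5*694)) = sqrt((46*56 - 165762) + (25 + 3470)) = sqrt((2576 - 165762) + 3495) = sqrt(-163186 + 3495) = sqrt(-159691) = 7*I*sqrt(3259)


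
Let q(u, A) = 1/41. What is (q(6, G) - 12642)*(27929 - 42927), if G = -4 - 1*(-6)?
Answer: 7773778358/41 ≈ 1.8960e+8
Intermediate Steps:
G = 2 (G = -4 + 6 = 2)
q(u, A) = 1/41
(q(6, G) - 12642)*(27929 - 42927) = (1/41 - 12642)*(27929 - 42927) = -518321/41*(-14998) = 7773778358/41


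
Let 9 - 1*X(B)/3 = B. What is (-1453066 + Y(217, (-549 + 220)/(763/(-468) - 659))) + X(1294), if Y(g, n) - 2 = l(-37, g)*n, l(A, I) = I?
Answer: -450409519901/309175 ≈ -1.4568e+6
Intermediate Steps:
X(B) = 27 - 3*B
Y(g, n) = 2 + g*n
(-1453066 + Y(217, (-549 + 220)/(763/(-468) - 659))) + X(1294) = (-1453066 + (2 + 217*((-549 + 220)/(763/(-468) - 659)))) + (27 - 3*1294) = (-1453066 + (2 + 217*(-329/(763*(-1/468) - 659)))) + (27 - 3882) = (-1453066 + (2 + 217*(-329/(-763/468 - 659)))) - 3855 = (-1453066 + (2 + 217*(-329/(-309175/468)))) - 3855 = (-1453066 + (2 + 217*(-329*(-468/309175)))) - 3855 = (-1453066 + (2 + 217*(153972/309175))) - 3855 = (-1453066 + (2 + 33411924/309175)) - 3855 = (-1453066 + 34030274/309175) - 3855 = -449217650276/309175 - 3855 = -450409519901/309175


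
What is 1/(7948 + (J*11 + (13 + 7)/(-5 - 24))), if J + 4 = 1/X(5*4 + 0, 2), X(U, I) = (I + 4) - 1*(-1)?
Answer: 203/1604691 ≈ 0.00012650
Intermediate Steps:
X(U, I) = 5 + I (X(U, I) = (4 + I) + 1 = 5 + I)
J = -27/7 (J = -4 + 1/(5 + 2) = -4 + 1/7 = -4 + ⅐ = -27/7 ≈ -3.8571)
1/(7948 + (J*11 + (13 + 7)/(-5 - 24))) = 1/(7948 + (-27/7*11 + (13 + 7)/(-5 - 24))) = 1/(7948 + (-297/7 + 20/(-29))) = 1/(7948 + (-297/7 + 20*(-1/29))) = 1/(7948 + (-297/7 - 20/29)) = 1/(7948 - 8753/203) = 1/(1604691/203) = 203/1604691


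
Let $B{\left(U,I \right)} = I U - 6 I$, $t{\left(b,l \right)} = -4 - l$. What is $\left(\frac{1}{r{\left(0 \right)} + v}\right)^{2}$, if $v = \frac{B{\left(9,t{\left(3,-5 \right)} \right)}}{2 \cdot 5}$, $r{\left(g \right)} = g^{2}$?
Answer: $\frac{100}{9} \approx 11.111$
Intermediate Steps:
$B{\left(U,I \right)} = - 6 I + I U$
$v = \frac{3}{10}$ ($v = \frac{\left(-4 - -5\right) \left(-6 + 9\right)}{2 \cdot 5} = \frac{\left(-4 + 5\right) 3}{10} = 1 \cdot 3 \cdot \frac{1}{10} = 3 \cdot \frac{1}{10} = \frac{3}{10} \approx 0.3$)
$\left(\frac{1}{r{\left(0 \right)} + v}\right)^{2} = \left(\frac{1}{0^{2} + \frac{3}{10}}\right)^{2} = \left(\frac{1}{0 + \frac{3}{10}}\right)^{2} = \left(\frac{1}{\frac{3}{10}}\right)^{2} = \left(\frac{10}{3}\right)^{2} = \frac{100}{9}$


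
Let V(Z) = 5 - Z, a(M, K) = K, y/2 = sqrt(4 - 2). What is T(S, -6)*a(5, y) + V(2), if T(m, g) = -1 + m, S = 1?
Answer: 3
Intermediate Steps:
y = 2*sqrt(2) (y = 2*sqrt(4 - 2) = 2*sqrt(2) ≈ 2.8284)
T(S, -6)*a(5, y) + V(2) = (-1 + 1)*(2*sqrt(2)) + (5 - 1*2) = 0*(2*sqrt(2)) + (5 - 2) = 0 + 3 = 3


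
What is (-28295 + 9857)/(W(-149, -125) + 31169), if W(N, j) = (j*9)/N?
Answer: -1373631/2322653 ≈ -0.59141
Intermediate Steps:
W(N, j) = 9*j/N (W(N, j) = (9*j)/N = 9*j/N)
(-28295 + 9857)/(W(-149, -125) + 31169) = (-28295 + 9857)/(9*(-125)/(-149) + 31169) = -18438/(9*(-125)*(-1/149) + 31169) = -18438/(1125/149 + 31169) = -18438/4645306/149 = -18438*149/4645306 = -1373631/2322653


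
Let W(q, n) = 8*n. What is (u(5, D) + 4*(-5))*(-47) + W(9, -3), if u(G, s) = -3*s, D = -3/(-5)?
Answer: 5003/5 ≈ 1000.6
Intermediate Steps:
D = ⅗ (D = -3*(-⅕) = ⅗ ≈ 0.60000)
(u(5, D) + 4*(-5))*(-47) + W(9, -3) = (-3*⅗ + 4*(-5))*(-47) + 8*(-3) = (-9/5 - 20)*(-47) - 24 = -109/5*(-47) - 24 = 5123/5 - 24 = 5003/5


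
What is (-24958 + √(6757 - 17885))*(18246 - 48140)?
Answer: 746094452 - 59788*I*√2782 ≈ 7.4609e+8 - 3.1535e+6*I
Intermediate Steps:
(-24958 + √(6757 - 17885))*(18246 - 48140) = (-24958 + √(-11128))*(-29894) = (-24958 + 2*I*√2782)*(-29894) = 746094452 - 59788*I*√2782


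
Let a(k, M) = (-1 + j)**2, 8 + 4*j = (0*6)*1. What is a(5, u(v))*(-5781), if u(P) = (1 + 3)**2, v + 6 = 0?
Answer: -52029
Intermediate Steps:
v = -6 (v = -6 + 0 = -6)
u(P) = 16 (u(P) = 4**2 = 16)
j = -2 (j = -2 + ((0*6)*1)/4 = -2 + (0*1)/4 = -2 + (1/4)*0 = -2 + 0 = -2)
a(k, M) = 9 (a(k, M) = (-1 - 2)**2 = (-3)**2 = 9)
a(5, u(v))*(-5781) = 9*(-5781) = -52029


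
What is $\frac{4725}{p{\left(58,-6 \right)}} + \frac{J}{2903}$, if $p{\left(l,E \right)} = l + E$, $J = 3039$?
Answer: $\frac{13874703}{150956} \approx 91.912$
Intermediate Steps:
$p{\left(l,E \right)} = E + l$
$\frac{4725}{p{\left(58,-6 \right)}} + \frac{J}{2903} = \frac{4725}{-6 + 58} + \frac{3039}{2903} = \frac{4725}{52} + 3039 \cdot \frac{1}{2903} = 4725 \cdot \frac{1}{52} + \frac{3039}{2903} = \frac{4725}{52} + \frac{3039}{2903} = \frac{13874703}{150956}$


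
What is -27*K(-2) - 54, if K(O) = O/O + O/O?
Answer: -108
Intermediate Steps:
K(O) = 2 (K(O) = 1 + 1 = 2)
-27*K(-2) - 54 = -27*2 - 54 = -54 - 54 = -108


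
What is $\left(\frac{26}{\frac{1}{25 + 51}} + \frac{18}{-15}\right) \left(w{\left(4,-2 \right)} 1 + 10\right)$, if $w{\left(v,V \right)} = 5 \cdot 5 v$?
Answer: $217228$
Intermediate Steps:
$w{\left(v,V \right)} = 25 v$
$\left(\frac{26}{\frac{1}{25 + 51}} + \frac{18}{-15}\right) \left(w{\left(4,-2 \right)} 1 + 10\right) = \left(\frac{26}{\frac{1}{25 + 51}} + \frac{18}{-15}\right) \left(25 \cdot 4 \cdot 1 + 10\right) = \left(\frac{26}{\frac{1}{76}} + 18 \left(- \frac{1}{15}\right)\right) \left(100 \cdot 1 + 10\right) = \left(26 \frac{1}{\frac{1}{76}} - \frac{6}{5}\right) \left(100 + 10\right) = \left(26 \cdot 76 - \frac{6}{5}\right) 110 = \left(1976 - \frac{6}{5}\right) 110 = \frac{9874}{5} \cdot 110 = 217228$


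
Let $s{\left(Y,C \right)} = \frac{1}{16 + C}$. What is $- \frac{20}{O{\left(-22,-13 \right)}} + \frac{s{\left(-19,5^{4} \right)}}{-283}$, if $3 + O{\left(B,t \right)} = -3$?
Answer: $\frac{1814027}{544209} \approx 3.3333$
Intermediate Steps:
$O{\left(B,t \right)} = -6$ ($O{\left(B,t \right)} = -3 - 3 = -6$)
$- \frac{20}{O{\left(-22,-13 \right)}} + \frac{s{\left(-19,5^{4} \right)}}{-283} = - \frac{20}{-6} + \frac{1}{\left(16 + 5^{4}\right) \left(-283\right)} = \left(-20\right) \left(- \frac{1}{6}\right) + \frac{1}{16 + 625} \left(- \frac{1}{283}\right) = \frac{10}{3} + \frac{1}{641} \left(- \frac{1}{283}\right) = \frac{10}{3} - \frac{1}{181403} = \frac{1814027}{544209}$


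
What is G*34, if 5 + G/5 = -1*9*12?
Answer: -19210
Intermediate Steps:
G = -565 (G = -25 + 5*(-1*9*12) = -25 + 5*(-9*12) = -25 + 5*(-108) = -25 - 540 = -565)
G*34 = -565*34 = -19210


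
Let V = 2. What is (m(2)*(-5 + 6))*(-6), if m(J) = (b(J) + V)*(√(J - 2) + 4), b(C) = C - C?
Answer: -48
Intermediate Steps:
b(C) = 0
m(J) = 8 + 2*√(-2 + J) (m(J) = (0 + 2)*(√(J - 2) + 4) = 2*(√(-2 + J) + 4) = 2*(4 + √(-2 + J)) = 8 + 2*√(-2 + J))
(m(2)*(-5 + 6))*(-6) = ((8 + 2*√(-2 + 2))*(-5 + 6))*(-6) = ((8 + 2*√0)*1)*(-6) = ((8 + 2*0)*1)*(-6) = ((8 + 0)*1)*(-6) = (8*1)*(-6) = 8*(-6) = -48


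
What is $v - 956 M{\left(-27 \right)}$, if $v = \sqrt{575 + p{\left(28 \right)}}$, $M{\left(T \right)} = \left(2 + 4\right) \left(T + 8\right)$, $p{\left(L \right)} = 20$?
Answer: $108984 + \sqrt{595} \approx 1.0901 \cdot 10^{5}$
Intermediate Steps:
$M{\left(T \right)} = 48 + 6 T$ ($M{\left(T \right)} = 6 \left(8 + T\right) = 48 + 6 T$)
$v = \sqrt{595}$ ($v = \sqrt{575 + 20} = \sqrt{595} \approx 24.393$)
$v - 956 M{\left(-27 \right)} = \sqrt{595} - 956 \left(48 + 6 \left(-27\right)\right) = \sqrt{595} - 956 \left(48 - 162\right) = \sqrt{595} - -108984 = \sqrt{595} + 108984 = 108984 + \sqrt{595}$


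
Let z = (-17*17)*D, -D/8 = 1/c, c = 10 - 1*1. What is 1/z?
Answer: 9/2312 ≈ 0.0038927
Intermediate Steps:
c = 9 (c = 10 - 1 = 9)
D = -8/9 ≈ -0.88889
z = 2312/9 (z = -17*17*(-8/9) = -289*(-8/9) = 2312/9 ≈ 256.89)
1/z = 1/(2312/9) = 9/2312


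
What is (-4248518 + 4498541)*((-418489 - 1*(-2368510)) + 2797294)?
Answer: 1186937938245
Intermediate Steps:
(-4248518 + 4498541)*((-418489 - 1*(-2368510)) + 2797294) = 250023*((-418489 + 2368510) + 2797294) = 250023*(1950021 + 2797294) = 250023*4747315 = 1186937938245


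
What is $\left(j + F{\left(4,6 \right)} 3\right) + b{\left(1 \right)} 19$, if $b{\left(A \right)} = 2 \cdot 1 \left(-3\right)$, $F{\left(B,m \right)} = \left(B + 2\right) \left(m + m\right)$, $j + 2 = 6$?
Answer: $106$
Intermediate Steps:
$j = 4$ ($j = -2 + 6 = 4$)
$F{\left(B,m \right)} = 2 m \left(2 + B\right)$ ($F{\left(B,m \right)} = \left(2 + B\right) 2 m = 2 m \left(2 + B\right)$)
$b{\left(A \right)} = -6$ ($b{\left(A \right)} = 2 \left(-3\right) = -6$)
$\left(j + F{\left(4,6 \right)} 3\right) + b{\left(1 \right)} 19 = \left(4 + 2 \cdot 6 \left(2 + 4\right) 3\right) - 114 = \left(4 + 2 \cdot 6 \cdot 6 \cdot 3\right) - 114 = \left(4 + 72 \cdot 3\right) - 114 = \left(4 + 216\right) - 114 = 220 - 114 = 106$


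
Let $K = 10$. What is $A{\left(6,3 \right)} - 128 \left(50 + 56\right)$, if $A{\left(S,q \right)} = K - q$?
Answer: $-13561$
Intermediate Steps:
$A{\left(S,q \right)} = 10 - q$
$A{\left(6,3 \right)} - 128 \left(50 + 56\right) = \left(10 - 3\right) - 128 \left(50 + 56\right) = \left(10 - 3\right) - 13568 = 7 - 13568 = -13561$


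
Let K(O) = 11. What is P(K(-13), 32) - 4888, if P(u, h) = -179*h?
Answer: -10616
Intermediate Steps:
P(K(-13), 32) - 4888 = -179*32 - 4888 = -5728 - 4888 = -10616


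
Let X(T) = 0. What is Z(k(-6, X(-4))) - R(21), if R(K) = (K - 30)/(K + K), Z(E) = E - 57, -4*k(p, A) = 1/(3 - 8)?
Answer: -7943/140 ≈ -56.736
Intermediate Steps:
k(p, A) = 1/20 (k(p, A) = -1/(4*(3 - 8)) = -¼/(-5) = -¼*(-⅕) = 1/20)
Z(E) = -57 + E
R(K) = (-30 + K)/(2*K) (R(K) = (-30 + K)/((2*K)) = (-30 + K)*(1/(2*K)) = (-30 + K)/(2*K))
Z(k(-6, X(-4))) - R(21) = (-57 + 1/20) - (-30 + 21)/(2*21) = -1139/20 - (-9)/(2*21) = -1139/20 - 1*(-3/14) = -1139/20 + 3/14 = -7943/140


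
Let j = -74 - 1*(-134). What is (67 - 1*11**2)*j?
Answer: -3240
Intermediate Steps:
j = 60 (j = -74 + 134 = 60)
(67 - 1*11**2)*j = (67 - 1*11**2)*60 = (67 - 1*121)*60 = (67 - 121)*60 = -54*60 = -3240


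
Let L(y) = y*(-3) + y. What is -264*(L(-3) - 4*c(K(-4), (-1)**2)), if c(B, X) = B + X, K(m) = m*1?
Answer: -4752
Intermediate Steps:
K(m) = m
L(y) = -2*y (L(y) = -3*y + y = -2*y)
-264*(L(-3) - 4*c(K(-4), (-1)**2)) = -264*(-2*(-3) - 4*(-4 + (-1)**2)) = -264*(6 - 4*(-4 + 1)) = -264*(6 - 4*(-3)) = -264*(6 + 12) = -264*18 = -4752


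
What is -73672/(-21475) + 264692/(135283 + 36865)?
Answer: 4591687039/924219575 ≈ 4.9682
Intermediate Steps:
-73672/(-21475) + 264692/(135283 + 36865) = -73672*(-1/21475) + 264692/172148 = 73672/21475 + 264692*(1/172148) = 73672/21475 + 66173/43037 = 4591687039/924219575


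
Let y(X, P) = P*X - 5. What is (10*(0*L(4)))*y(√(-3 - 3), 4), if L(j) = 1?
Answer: 0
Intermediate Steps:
y(X, P) = -5 + P*X
(10*(0*L(4)))*y(√(-3 - 3), 4) = (10*(0*1))*(-5 + 4*√(-3 - 3)) = (10*0)*(-5 + 4*√(-6)) = 0*(-5 + 4*(I*√6)) = 0*(-5 + 4*I*√6) = 0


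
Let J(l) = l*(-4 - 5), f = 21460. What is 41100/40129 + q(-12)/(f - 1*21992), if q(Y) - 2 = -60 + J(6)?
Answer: 941416/762451 ≈ 1.2347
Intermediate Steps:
J(l) = -9*l (J(l) = l*(-9) = -9*l)
q(Y) = -112 (q(Y) = 2 + (-60 - 9*6) = 2 + (-60 - 54) = 2 - 114 = -112)
41100/40129 + q(-12)/(f - 1*21992) = 41100/40129 - 112/(21460 - 1*21992) = 41100*(1/40129) - 112/(21460 - 21992) = 41100/40129 - 112/(-532) = 41100/40129 - 112*(-1/532) = 41100/40129 + 4/19 = 941416/762451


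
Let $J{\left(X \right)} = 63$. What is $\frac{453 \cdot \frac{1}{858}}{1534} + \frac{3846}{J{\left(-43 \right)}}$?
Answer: $\frac{562447339}{9213204} \approx 61.048$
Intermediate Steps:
$\frac{453 \cdot \frac{1}{858}}{1534} + \frac{3846}{J{\left(-43 \right)}} = \frac{453 \cdot \frac{1}{858}}{1534} + \frac{3846}{63} = 453 \cdot \frac{1}{858} \cdot \frac{1}{1534} + 3846 \cdot \frac{1}{63} = \frac{151}{286} \cdot \frac{1}{1534} + \frac{1282}{21} = \frac{151}{438724} + \frac{1282}{21} = \frac{562447339}{9213204}$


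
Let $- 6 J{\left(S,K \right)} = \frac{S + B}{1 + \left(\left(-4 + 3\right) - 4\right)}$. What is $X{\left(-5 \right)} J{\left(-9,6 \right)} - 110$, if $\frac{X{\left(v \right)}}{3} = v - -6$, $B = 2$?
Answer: $- \frac{887}{8} \approx -110.88$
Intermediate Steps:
$J{\left(S,K \right)} = \frac{1}{12} + \frac{S}{24}$ ($J{\left(S,K \right)} = - \frac{\left(S + 2\right) \frac{1}{1 + \left(\left(-4 + 3\right) - 4\right)}}{6} = - \frac{\left(2 + S\right) \frac{1}{1 - 5}}{6} = - \frac{\left(2 + S\right) \frac{1}{-4}}{6} = - \frac{\left(2 + S\right) \left(- \frac{1}{4}\right)}{6} = - \frac{- \frac{1}{2} - \frac{S}{4}}{6} = \frac{1}{12} + \frac{S}{24}$)
$X{\left(v \right)} = 18 + 3 v$ ($X{\left(v \right)} = 3 \left(v - -6\right) = 3 \left(v + 6\right) = 3 \left(6 + v\right) = 18 + 3 v$)
$X{\left(-5 \right)} J{\left(-9,6 \right)} - 110 = \left(18 + 3 \left(-5\right)\right) \left(\frac{1}{12} + \frac{1}{24} \left(-9\right)\right) - 110 = \left(18 - 15\right) \left(\frac{1}{12} - \frac{3}{8}\right) - 110 = 3 \left(- \frac{7}{24}\right) - 110 = - \frac{7}{8} - 110 = - \frac{887}{8}$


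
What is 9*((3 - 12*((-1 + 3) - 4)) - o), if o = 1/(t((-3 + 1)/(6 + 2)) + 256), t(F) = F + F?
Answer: 124155/511 ≈ 242.96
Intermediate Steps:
t(F) = 2*F
o = 2/511 (o = 1/(2*((-3 + 1)/(6 + 2)) + 256) = 1/(2*(-2/8) + 256) = 1/(2*(-2*⅛) + 256) = 1/(2*(-¼) + 256) = 1/(-½ + 256) = 1/(511/2) = 2/511 ≈ 0.0039139)
9*((3 - 12*((-1 + 3) - 4)) - o) = 9*((3 - 12*((-1 + 3) - 4)) - 1*2/511) = 9*((3 - 12*(2 - 4)) - 2/511) = 9*((3 - 12*(-2)) - 2/511) = 9*((3 + 24) - 2/511) = 9*(27 - 2/511) = 9*(13795/511) = 124155/511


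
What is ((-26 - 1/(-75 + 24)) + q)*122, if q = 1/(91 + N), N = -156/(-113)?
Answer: -1686761264/532389 ≈ -3168.3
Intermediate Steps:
N = 156/113 (N = -156*(-1/113) = 156/113 ≈ 1.3805)
q = 113/10439 (q = 1/(91 + 156/113) = 1/(10439/113) = 113/10439 ≈ 0.010825)
((-26 - 1/(-75 + 24)) + q)*122 = ((-26 - 1/(-75 + 24)) + 113/10439)*122 = ((-26 - 1/(-51)) + 113/10439)*122 = ((-26 - 1*(-1/51)) + 113/10439)*122 = ((-26 + 1/51) + 113/10439)*122 = (-1325/51 + 113/10439)*122 = -13825912/532389*122 = -1686761264/532389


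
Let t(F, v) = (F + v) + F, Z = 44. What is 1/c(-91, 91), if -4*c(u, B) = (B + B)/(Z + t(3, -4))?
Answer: -92/91 ≈ -1.0110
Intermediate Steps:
t(F, v) = v + 2*F
c(u, B) = -B/92 (c(u, B) = -(B + B)/(4*(44 + (-4 + 2*3))) = -2*B/(4*(44 + (-4 + 6))) = -2*B/(4*(44 + 2)) = -2*B/(4*46) = -B/92)
1/c(-91, 91) = 1/(-1/92*91) = 1/(-91/92) = -92/91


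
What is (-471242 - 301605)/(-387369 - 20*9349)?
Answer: 772847/574349 ≈ 1.3456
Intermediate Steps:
(-471242 - 301605)/(-387369 - 20*9349) = -772847/(-387369 - 186980) = -772847/(-574349) = -772847*(-1/574349) = 772847/574349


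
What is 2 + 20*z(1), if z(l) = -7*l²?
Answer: -138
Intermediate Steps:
2 + 20*z(1) = 2 + 20*(-7*1²) = 2 + 20*(-7*1) = 2 + 20*(-7) = 2 - 140 = -138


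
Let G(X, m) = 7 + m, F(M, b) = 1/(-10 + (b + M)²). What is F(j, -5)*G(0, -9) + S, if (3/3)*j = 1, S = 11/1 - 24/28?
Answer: 206/21 ≈ 9.8095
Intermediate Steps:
S = 71/7 (S = 11*1 - 24*1/28 = 11 - 6/7 = 71/7 ≈ 10.143)
j = 1
F(M, b) = 1/(-10 + (M + b)²)
F(j, -5)*G(0, -9) + S = (7 - 9)/(-10 + (1 - 5)²) + 71/7 = -2/(-10 + (-4)²) + 71/7 = -2/(-10 + 16) + 71/7 = -2/6 + 71/7 = (⅙)*(-2) + 71/7 = -⅓ + 71/7 = 206/21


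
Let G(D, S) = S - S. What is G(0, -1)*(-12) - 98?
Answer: -98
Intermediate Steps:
G(D, S) = 0
G(0, -1)*(-12) - 98 = 0*(-12) - 98 = 0 - 98 = -98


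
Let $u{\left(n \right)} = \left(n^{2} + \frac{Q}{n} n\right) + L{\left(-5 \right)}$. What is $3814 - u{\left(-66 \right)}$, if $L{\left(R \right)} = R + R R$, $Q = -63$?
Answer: $-499$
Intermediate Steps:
$L{\left(R \right)} = R + R^{2}$
$u{\left(n \right)} = -43 + n^{2}$ ($u{\left(n \right)} = \left(n^{2} + - \frac{63}{n} n\right) - 5 \left(1 - 5\right) = \left(n^{2} - 63\right) - -20 = \left(-63 + n^{2}\right) + 20 = -43 + n^{2}$)
$3814 - u{\left(-66 \right)} = 3814 - \left(-43 + \left(-66\right)^{2}\right) = 3814 - \left(-43 + 4356\right) = 3814 - 4313 = -499$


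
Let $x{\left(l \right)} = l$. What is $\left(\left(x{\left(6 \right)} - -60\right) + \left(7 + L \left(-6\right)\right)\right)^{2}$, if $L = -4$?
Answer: $9409$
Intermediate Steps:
$\left(\left(x{\left(6 \right)} - -60\right) + \left(7 + L \left(-6\right)\right)\right)^{2} = \left(\left(6 - -60\right) + \left(7 - -24\right)\right)^{2} = \left(\left(6 + 60\right) + \left(7 + 24\right)\right)^{2} = \left(66 + 31\right)^{2} = 97^{2} = 9409$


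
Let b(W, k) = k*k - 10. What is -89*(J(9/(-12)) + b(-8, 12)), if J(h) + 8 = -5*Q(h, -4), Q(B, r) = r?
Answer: -12994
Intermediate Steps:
b(W, k) = -10 + k**2 (b(W, k) = k**2 - 10 = -10 + k**2)
J(h) = 12 (J(h) = -8 - 5*(-4) = -8 + 20 = 12)
-89*(J(9/(-12)) + b(-8, 12)) = -89*(12 + (-10 + 12**2)) = -89*(12 + (-10 + 144)) = -89*(12 + 134) = -89*146 = -12994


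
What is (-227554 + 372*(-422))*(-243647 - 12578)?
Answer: 98528249050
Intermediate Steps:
(-227554 + 372*(-422))*(-243647 - 12578) = (-227554 - 156984)*(-256225) = -384538*(-256225) = 98528249050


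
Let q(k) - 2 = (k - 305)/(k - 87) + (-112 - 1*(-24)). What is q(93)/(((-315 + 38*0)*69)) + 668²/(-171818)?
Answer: -2073821012/800242335 ≈ -2.5915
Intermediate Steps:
q(k) = -86 + (-305 + k)/(-87 + k) (q(k) = 2 + ((k - 305)/(k - 87) + (-112 - 1*(-24))) = 2 + ((-305 + k)/(-87 + k) + (-112 + 24)) = 2 + ((-305 + k)/(-87 + k) - 88) = 2 + (-88 + (-305 + k)/(-87 + k)) = -86 + (-305 + k)/(-87 + k))
q(93)/(((-315 + 38*0)*69)) + 668²/(-171818) = ((7177 - 85*93)/(-87 + 93))/(((-315 + 38*0)*69)) + 668²/(-171818) = ((7177 - 7905)/6)/(((-315 + 0)*69)) + 446224*(-1/171818) = ((⅙)*(-728))/((-315*69)) - 223112/85909 = -364/3/(-21735) - 223112/85909 = -364/3*(-1/21735) - 223112/85909 = 52/9315 - 223112/85909 = -2073821012/800242335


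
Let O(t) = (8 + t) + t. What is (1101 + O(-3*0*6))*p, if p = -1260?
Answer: -1397340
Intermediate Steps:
O(t) = 8 + 2*t
(1101 + O(-3*0*6))*p = (1101 + (8 + 2*(-3*0*6)))*(-1260) = (1101 + (8 + 2*(0*6)))*(-1260) = (1101 + (8 + 2*0))*(-1260) = (1101 + (8 + 0))*(-1260) = (1101 + 8)*(-1260) = 1109*(-1260) = -1397340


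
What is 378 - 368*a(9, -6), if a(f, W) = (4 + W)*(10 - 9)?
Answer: 1114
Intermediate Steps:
a(f, W) = 4 + W (a(f, W) = (4 + W)*1 = 4 + W)
378 - 368*a(9, -6) = 378 - 368*(4 - 6) = 378 - 368*(-2) = 378 + 736 = 1114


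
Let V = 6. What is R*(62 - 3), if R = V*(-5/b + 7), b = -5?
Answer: 2832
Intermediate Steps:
R = 48 (R = 6*(-5/(-5) + 7) = 6*(-5*(-⅕) + 7) = 6*(1 + 7) = 6*8 = 48)
R*(62 - 3) = 48*(62 - 3) = 48*59 = 2832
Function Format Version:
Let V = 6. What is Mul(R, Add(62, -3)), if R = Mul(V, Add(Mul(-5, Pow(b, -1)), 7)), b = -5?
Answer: 2832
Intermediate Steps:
R = 48 (R = Mul(6, Add(Mul(-5, Pow(-5, -1)), 7)) = Mul(6, Add(Mul(-5, Rational(-1, 5)), 7)) = Mul(6, Add(1, 7)) = Mul(6, 8) = 48)
Mul(R, Add(62, -3)) = Mul(48, Add(62, -3)) = Mul(48, 59) = 2832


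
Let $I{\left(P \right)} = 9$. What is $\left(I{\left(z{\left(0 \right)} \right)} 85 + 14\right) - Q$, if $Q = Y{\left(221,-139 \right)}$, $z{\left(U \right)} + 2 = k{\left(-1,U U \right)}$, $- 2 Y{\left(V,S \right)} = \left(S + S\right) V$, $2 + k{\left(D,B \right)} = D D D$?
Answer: $-29940$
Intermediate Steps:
$k{\left(D,B \right)} = -2 + D^{3}$ ($k{\left(D,B \right)} = -2 + D D D = -2 + D^{2} D = -2 + D^{3}$)
$Y{\left(V,S \right)} = - S V$ ($Y{\left(V,S \right)} = - \frac{\left(S + S\right) V}{2} = - \frac{2 S V}{2} = - S V$)
$z{\left(U \right)} = -5$ ($z{\left(U \right)} = -2 - \left(2 - \left(-1\right)^{3}\right) = -2 - 3 = -5$)
$Q = 30719$ ($Q = \left(-1\right) \left(-139\right) 221 = 30719$)
$\left(I{\left(z{\left(0 \right)} \right)} 85 + 14\right) - Q = \left(9 \cdot 85 + 14\right) - 30719 = \left(765 + 14\right) - 30719 = 779 - 30719 = -29940$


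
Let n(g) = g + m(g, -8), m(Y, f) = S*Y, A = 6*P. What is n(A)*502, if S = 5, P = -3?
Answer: -54216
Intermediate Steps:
A = -18 (A = 6*(-3) = -18)
m(Y, f) = 5*Y
n(g) = 6*g (n(g) = g + 5*g = 6*g)
n(A)*502 = (6*(-18))*502 = -108*502 = -54216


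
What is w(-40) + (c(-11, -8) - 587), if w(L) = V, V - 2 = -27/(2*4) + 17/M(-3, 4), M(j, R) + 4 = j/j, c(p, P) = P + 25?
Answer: -13849/24 ≈ -577.04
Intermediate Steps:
c(p, P) = 25 + P
M(j, R) = -3 (M(j, R) = -4 + j/j = -4 + 1 = -3)
V = -169/24 (V = 2 + (-27/(2*4) + 17/(-3)) = 2 + (-27/8 + 17*(-1/3)) = 2 + (-27*1/8 - 17/3) = 2 + (-27/8 - 17/3) = 2 - 217/24 = -169/24 ≈ -7.0417)
w(L) = -169/24
w(-40) + (c(-11, -8) - 587) = -169/24 + ((25 - 8) - 587) = -169/24 + (17 - 587) = -169/24 - 570 = -13849/24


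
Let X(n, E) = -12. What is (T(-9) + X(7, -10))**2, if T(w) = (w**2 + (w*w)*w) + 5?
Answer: 429025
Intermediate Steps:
T(w) = 5 + w**2 + w**3 (T(w) = (w**2 + w**2*w) + 5 = (w**2 + w**3) + 5 = 5 + w**2 + w**3)
(T(-9) + X(7, -10))**2 = ((5 + (-9)**2 + (-9)**3) - 12)**2 = ((5 + 81 - 729) - 12)**2 = (-643 - 12)**2 = (-655)**2 = 429025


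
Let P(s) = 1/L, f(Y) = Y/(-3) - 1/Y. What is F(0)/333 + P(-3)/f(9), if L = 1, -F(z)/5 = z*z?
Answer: -9/28 ≈ -0.32143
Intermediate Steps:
F(z) = -5*z² (F(z) = -5*z*z = -5*z²)
f(Y) = -1/Y - Y/3 (f(Y) = Y*(-⅓) - 1/Y = -Y/3 - 1/Y = -1/Y - Y/3)
P(s) = 1 (P(s) = 1/1 = 1)
F(0)/333 + P(-3)/f(9) = -5*0²/333 + 1/(-1/9 - ⅓*9) = -5*0*(1/333) + 1/(-1*⅑ - 3) = 0*(1/333) + 1/(-⅑ - 3) = 0 + 1/(-28/9) = 0 + 1*(-9/28) = 0 - 9/28 = -9/28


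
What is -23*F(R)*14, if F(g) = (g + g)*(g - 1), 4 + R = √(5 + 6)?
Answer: -19964 + 5796*√11 ≈ -740.84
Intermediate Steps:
R = -4 + √11 (R = -4 + √(5 + 6) = -4 + √11 ≈ -0.68338)
F(g) = 2*g*(-1 + g) (F(g) = (2*g)*(-1 + g) = 2*g*(-1 + g))
-23*F(R)*14 = -46*(-4 + √11)*(-1 + (-4 + √11))*14 = -46*(-4 + √11)*(-5 + √11)*14 = -46*(-5 + √11)*(-4 + √11)*14 = -644*(-5 + √11)*(-4 + √11)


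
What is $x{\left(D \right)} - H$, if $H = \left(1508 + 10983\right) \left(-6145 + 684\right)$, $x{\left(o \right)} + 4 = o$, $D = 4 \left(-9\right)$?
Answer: $68213311$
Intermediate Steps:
$D = -36$
$x{\left(o \right)} = -4 + o$
$H = -68213351$ ($H = 12491 \left(-5461\right) = -68213351$)
$x{\left(D \right)} - H = \left(-4 - 36\right) - -68213351 = -40 + 68213351 = 68213311$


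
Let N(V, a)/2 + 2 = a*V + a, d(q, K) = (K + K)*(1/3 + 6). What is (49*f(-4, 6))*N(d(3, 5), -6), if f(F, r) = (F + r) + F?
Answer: 76048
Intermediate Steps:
d(q, K) = 38*K/3 (d(q, K) = (2*K)*(⅓ + 6) = (2*K)*(19/3) = 38*K/3)
f(F, r) = r + 2*F
N(V, a) = -4 + 2*a + 2*V*a (N(V, a) = -4 + 2*(a*V + a) = -4 + 2*(V*a + a) = -4 + 2*(a + V*a) = -4 + (2*a + 2*V*a) = -4 + 2*a + 2*V*a)
(49*f(-4, 6))*N(d(3, 5), -6) = (49*(6 + 2*(-4)))*(-4 + 2*(-6) + 2*((38/3)*5)*(-6)) = (49*(6 - 8))*(-4 - 12 + 2*(190/3)*(-6)) = (49*(-2))*(-4 - 12 - 760) = -98*(-776) = 76048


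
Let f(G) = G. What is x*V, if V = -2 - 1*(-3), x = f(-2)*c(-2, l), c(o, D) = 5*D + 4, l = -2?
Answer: 12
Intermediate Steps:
c(o, D) = 4 + 5*D
x = 12 (x = -2*(4 + 5*(-2)) = -2*(4 - 10) = -2*(-6) = 12)
V = 1 (V = -2 + 3 = 1)
x*V = 12*1 = 12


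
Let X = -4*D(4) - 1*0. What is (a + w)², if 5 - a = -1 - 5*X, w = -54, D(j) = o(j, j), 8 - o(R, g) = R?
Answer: 16384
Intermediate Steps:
o(R, g) = 8 - R
D(j) = 8 - j
X = -16 (X = -4*(8 - 1*4) - 1*0 = -4*(8 - 4) + 0 = -4*4 + 0 = -16 + 0 = -16)
a = -74 (a = 5 - (-1 - 5*(-16)) = 5 - (-1 + 80) = 5 - 1*79 = 5 - 79 = -74)
(a + w)² = (-74 - 54)² = (-128)² = 16384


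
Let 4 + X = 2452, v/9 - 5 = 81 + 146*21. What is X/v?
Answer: 17/197 ≈ 0.086294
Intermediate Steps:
v = 28368 (v = 45 + 9*(81 + 146*21) = 45 + 9*(81 + 3066) = 45 + 9*3147 = 45 + 28323 = 28368)
X = 2448 (X = -4 + 2452 = 2448)
X/v = 2448/28368 = 2448*(1/28368) = 17/197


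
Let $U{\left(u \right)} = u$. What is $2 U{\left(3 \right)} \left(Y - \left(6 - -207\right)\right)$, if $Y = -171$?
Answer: $-2304$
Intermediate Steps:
$2 U{\left(3 \right)} \left(Y - \left(6 - -207\right)\right) = 2 \cdot 3 \left(-171 - \left(6 - -207\right)\right) = 6 \left(-171 - \left(6 + 207\right)\right) = 6 \left(-171 - 213\right) = 6 \left(-384\right) = -2304$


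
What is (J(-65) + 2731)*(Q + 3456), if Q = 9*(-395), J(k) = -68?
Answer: -263637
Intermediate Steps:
Q = -3555
(J(-65) + 2731)*(Q + 3456) = (-68 + 2731)*(-3555 + 3456) = 2663*(-99) = -263637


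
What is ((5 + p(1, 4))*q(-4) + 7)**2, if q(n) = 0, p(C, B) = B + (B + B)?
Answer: 49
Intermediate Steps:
p(C, B) = 3*B (p(C, B) = B + 2*B = 3*B)
((5 + p(1, 4))*q(-4) + 7)**2 = ((5 + 3*4)*0 + 7)**2 = ((5 + 12)*0 + 7)**2 = (17*0 + 7)**2 = (0 + 7)**2 = 7**2 = 49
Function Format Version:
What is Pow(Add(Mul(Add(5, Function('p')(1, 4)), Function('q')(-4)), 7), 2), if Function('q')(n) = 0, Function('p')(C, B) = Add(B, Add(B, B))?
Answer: 49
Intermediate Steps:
Function('p')(C, B) = Mul(3, B) (Function('p')(C, B) = Add(B, Mul(2, B)) = Mul(3, B))
Pow(Add(Mul(Add(5, Function('p')(1, 4)), Function('q')(-4)), 7), 2) = Pow(Add(Mul(Add(5, Mul(3, 4)), 0), 7), 2) = Pow(Add(Mul(Add(5, 12), 0), 7), 2) = Pow(Add(Mul(17, 0), 7), 2) = Pow(Add(0, 7), 2) = Pow(7, 2) = 49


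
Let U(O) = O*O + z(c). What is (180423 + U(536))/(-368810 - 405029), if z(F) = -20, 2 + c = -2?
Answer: -467699/773839 ≈ -0.60439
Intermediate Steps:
c = -4 (c = -2 - 2 = -4)
U(O) = -20 + O² (U(O) = O*O - 20 = O² - 20 = -20 + O²)
(180423 + U(536))/(-368810 - 405029) = (180423 + (-20 + 536²))/(-368810 - 405029) = (180423 + (-20 + 287296))/(-773839) = (180423 + 287276)*(-1/773839) = 467699*(-1/773839) = -467699/773839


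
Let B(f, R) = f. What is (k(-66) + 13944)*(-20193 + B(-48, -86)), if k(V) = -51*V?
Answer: -350371710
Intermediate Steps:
(k(-66) + 13944)*(-20193 + B(-48, -86)) = (-51*(-66) + 13944)*(-20193 - 48) = (3366 + 13944)*(-20241) = 17310*(-20241) = -350371710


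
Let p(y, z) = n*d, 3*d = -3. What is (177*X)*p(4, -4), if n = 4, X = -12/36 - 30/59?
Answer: 596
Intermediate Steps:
d = -1 (d = (⅓)*(-3) = -1)
X = -149/177 (X = -12*1/36 - 30*1/59 = -⅓ - 30/59 = -149/177 ≈ -0.84181)
p(y, z) = -4 (p(y, z) = 4*(-1) = -4)
(177*X)*p(4, -4) = (177*(-149/177))*(-4) = -149*(-4) = 596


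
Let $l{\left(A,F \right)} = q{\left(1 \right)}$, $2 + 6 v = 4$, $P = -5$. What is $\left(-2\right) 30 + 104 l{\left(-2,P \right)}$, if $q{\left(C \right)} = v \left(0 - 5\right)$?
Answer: $- \frac{700}{3} \approx -233.33$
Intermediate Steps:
$v = \frac{1}{3}$ ($v = - \frac{1}{3} + \frac{1}{6} \cdot 4 = - \frac{1}{3} + \frac{2}{3} = \frac{1}{3} \approx 0.33333$)
$q{\left(C \right)} = - \frac{5}{3}$ ($q{\left(C \right)} = \frac{0 - 5}{3} = \frac{1}{3} \left(-5\right) = - \frac{5}{3}$)
$l{\left(A,F \right)} = - \frac{5}{3}$
$\left(-2\right) 30 + 104 l{\left(-2,P \right)} = \left(-2\right) 30 + 104 \left(- \frac{5}{3}\right) = -60 - \frac{520}{3} = - \frac{700}{3}$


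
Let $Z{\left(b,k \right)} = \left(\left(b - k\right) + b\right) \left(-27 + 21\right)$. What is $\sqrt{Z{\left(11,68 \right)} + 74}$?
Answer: $5 \sqrt{14} \approx 18.708$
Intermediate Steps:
$Z{\left(b,k \right)} = - 12 b + 6 k$ ($Z{\left(b,k \right)} = \left(- k + 2 b\right) \left(-6\right) = - 12 b + 6 k$)
$\sqrt{Z{\left(11,68 \right)} + 74} = \sqrt{\left(\left(-12\right) 11 + 6 \cdot 68\right) + 74} = \sqrt{\left(-132 + 408\right) + 74} = \sqrt{276 + 74} = \sqrt{350} = 5 \sqrt{14}$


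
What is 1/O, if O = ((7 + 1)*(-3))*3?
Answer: -1/72 ≈ -0.013889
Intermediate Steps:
O = -72 (O = (8*(-3))*3 = -24*3 = -72)
1/O = 1/(-72) = -1/72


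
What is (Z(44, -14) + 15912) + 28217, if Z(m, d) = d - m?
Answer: 44071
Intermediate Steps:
(Z(44, -14) + 15912) + 28217 = ((-14 - 1*44) + 15912) + 28217 = ((-14 - 44) + 15912) + 28217 = (-58 + 15912) + 28217 = 15854 + 28217 = 44071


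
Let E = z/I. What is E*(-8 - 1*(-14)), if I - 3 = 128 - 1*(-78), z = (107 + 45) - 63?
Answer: 534/209 ≈ 2.5550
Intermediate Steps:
z = 89 (z = 152 - 63 = 89)
I = 209 (I = 3 + (128 - 1*(-78)) = 3 + (128 + 78) = 3 + 206 = 209)
E = 89/209 ≈ 0.42584
E*(-8 - 1*(-14)) = 89*(-8 - 1*(-14))/209 = 89*(-8 + 14)/209 = (89/209)*6 = 534/209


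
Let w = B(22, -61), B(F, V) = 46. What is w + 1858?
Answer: 1904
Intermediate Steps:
w = 46
w + 1858 = 46 + 1858 = 1904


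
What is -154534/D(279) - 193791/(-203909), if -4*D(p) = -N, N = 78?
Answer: -63014188963/7952451 ≈ -7923.9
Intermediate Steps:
D(p) = 39/2 (D(p) = -(-1)*78/4 = -1/4*(-78) = 39/2)
-154534/D(279) - 193791/(-203909) = -154534/39/2 - 193791/(-203909) = -154534*2/39 - 193791*(-1/203909) = -309068/39 + 193791/203909 = -63014188963/7952451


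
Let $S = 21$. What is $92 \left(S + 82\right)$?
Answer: $9476$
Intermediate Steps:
$92 \left(S + 82\right) = 92 \left(21 + 82\right) = 92 \cdot 103 = 9476$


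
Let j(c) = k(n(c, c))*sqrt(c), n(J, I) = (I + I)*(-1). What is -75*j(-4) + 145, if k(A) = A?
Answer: 145 - 1200*I ≈ 145.0 - 1200.0*I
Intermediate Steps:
n(J, I) = -2*I (n(J, I) = (2*I)*(-1) = -2*I)
j(c) = -2*c**(3/2) (j(c) = (-2*c)*sqrt(c) = -2*c**(3/2))
-75*j(-4) + 145 = -(-150)*(-4)**(3/2) + 145 = -(-150)*(-8*I) + 145 = -1200*I + 145 = 145 - 1200*I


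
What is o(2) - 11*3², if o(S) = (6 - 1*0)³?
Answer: 117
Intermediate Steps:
o(S) = 216 (o(S) = (6 + 0)³ = 6³ = 216)
o(2) - 11*3² = 216 - 11*3² = 216 - 11*9 = 216 - 99 = 117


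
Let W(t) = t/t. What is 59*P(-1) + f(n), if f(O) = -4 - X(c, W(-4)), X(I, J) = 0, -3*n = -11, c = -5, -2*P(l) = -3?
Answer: 169/2 ≈ 84.500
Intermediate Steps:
P(l) = 3/2 (P(l) = -½*(-3) = 3/2)
W(t) = 1
n = 11/3 (n = -⅓*(-11) = 11/3 ≈ 3.6667)
f(O) = -4 (f(O) = -4 - 1*0 = -4 + 0 = -4)
59*P(-1) + f(n) = 59*(3/2) - 4 = 177/2 - 4 = 169/2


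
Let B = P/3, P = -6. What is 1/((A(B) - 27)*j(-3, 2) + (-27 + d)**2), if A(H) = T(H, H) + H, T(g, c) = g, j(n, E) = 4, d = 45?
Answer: 1/200 ≈ 0.0050000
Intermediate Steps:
B = -2 (B = -6/3 = -6*1/3 = -2)
A(H) = 2*H (A(H) = H + H = 2*H)
1/((A(B) - 27)*j(-3, 2) + (-27 + d)**2) = 1/((2*(-2) - 27)*4 + (-27 + 45)**2) = 1/((-4 - 27)*4 + 18**2) = 1/(-31*4 + 324) = 1/(-124 + 324) = 1/200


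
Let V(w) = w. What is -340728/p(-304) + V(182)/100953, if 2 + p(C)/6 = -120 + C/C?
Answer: 5732940986/12215313 ≈ 469.32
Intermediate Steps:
p(C) = -726 (p(C) = -12 + 6*(-120 + C/C) = -12 + 6*(-120 + 1) = -12 + 6*(-119) = -12 - 714 = -726)
-340728/p(-304) + V(182)/100953 = -340728/(-726) + 182/100953 = -340728*(-1/726) + 182*(1/100953) = 56788/121 + 182/100953 = 5732940986/12215313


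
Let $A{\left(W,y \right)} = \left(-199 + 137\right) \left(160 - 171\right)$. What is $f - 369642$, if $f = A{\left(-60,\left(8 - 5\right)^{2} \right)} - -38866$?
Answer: $-330094$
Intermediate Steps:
$A{\left(W,y \right)} = 682$ ($A{\left(W,y \right)} = \left(-62\right) \left(-11\right) = 682$)
$f = 39548$ ($f = 682 - -38866 = 682 + 38866 = 39548$)
$f - 369642 = 39548 - 369642 = -330094$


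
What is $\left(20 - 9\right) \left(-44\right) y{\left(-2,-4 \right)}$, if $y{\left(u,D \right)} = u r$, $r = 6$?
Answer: $5808$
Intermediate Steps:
$y{\left(u,D \right)} = 6 u$ ($y{\left(u,D \right)} = u 6 = 6 u$)
$\left(20 - 9\right) \left(-44\right) y{\left(-2,-4 \right)} = \left(20 - 9\right) \left(-44\right) 6 \left(-2\right) = 11 \left(-44\right) \left(-12\right) = \left(-484\right) \left(-12\right) = 5808$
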